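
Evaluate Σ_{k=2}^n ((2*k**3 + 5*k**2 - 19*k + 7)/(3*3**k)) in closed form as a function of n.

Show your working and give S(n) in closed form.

r(k) = (2*k**3 + 11*k**2 - 3*k - 5)/(3*(2*k**3 + 5*k**2 - 19*k + 7)) after simplifying.
Factor: A=1/3; B=1; C=k**3 + 5*k**2/2 - 19*k/2 + 7/2.
Solve (1/3)·f(k+1) − (1)·f(k) = k**3 + 5*k**2/2 - 19*k/2 + 7/2.
From deg A=0, deg B=0, deg C=3: d=3.
Solving with deg f ≤ 3: f(k) = -3*(k**3 + 4*k**2 - 4*k + 4)/2.
R(k) = B(k−1)·f(k)/C(k) = -3*(k**3 + 4*k**2 - 4*k + 4)/(2*k**3 + 5*k**2 - 19*k + 7); s_k = R·t_k = (-k**3 - 4*k**2 + 4*k - 4)/3**k.
Δs = (2*k**3 + 5*k**2 - 19*k + 7)/(3*3**k), as required.
Telescope: S(n) = s_(n+1) − s_(2) = 3**(-n - 1)*(-n**3 - 7*n**2 - 7*n - 5) − (-20/9) = 3**(-n - 2)*(20*3**n - 3*n**3 - 21*n**2 - 21*n - 15).

S(n) = 3**(-n - 2)*(20*3**n - 3*n**3 - 21*n**2 - 21*n - 15)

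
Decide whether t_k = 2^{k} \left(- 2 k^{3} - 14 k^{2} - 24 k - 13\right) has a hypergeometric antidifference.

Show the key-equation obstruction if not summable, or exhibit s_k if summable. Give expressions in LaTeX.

Yes. s_k = 2^{k} \left(- 2 k^{3} - 2 k^{2} - 4 k + 3\right).

t_(k+1)/t_k = 2*(2*k**3 + 20*k**2 + 58*k + 53)/(2*k**3 + 14*k**2 + 24*k + 13).
Gosper form: A/B · C(k+1)/C(k) with A=2, B=1, C=k**3 + 7*k**2 + 12*k + 13/2.
Solve (2)·f(k+1) − (1)·f(k) = k**3 + 7*k**2 + 12*k + 13/2.
deg f ≤ 3 (via 0,0,3).
Coefficient equations give f(k) = (2*k**3 + 2*k**2 + 4*k - 3)/2.
Then R = B(k−1)f/C = (2*k**3 + 2*k**2 + 4*k - 3)/(2*k**3 + 14*k**2 + 24*k + 13), so s_k = R(k)·t_k = 2**k*(-2*k**3 - 2*k**2 - 4*k + 3).
Verify: 2**k*(-2*k**3 - 14*k**2 - 24*k - 13) matches t_k.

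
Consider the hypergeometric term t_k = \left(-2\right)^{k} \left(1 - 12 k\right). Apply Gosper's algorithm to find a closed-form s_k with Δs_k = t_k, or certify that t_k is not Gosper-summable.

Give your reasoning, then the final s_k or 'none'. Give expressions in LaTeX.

The ratio is 2*(-12*k - 11)/(12*k - 1).
A = -2, B = 1, C = k - 1/12.
Solve (-2)·f(k+1) − (1)·f(k) = k - 1/12.
From deg A=0, deg B=0, deg C=1: d=1.
Solve for f: f(k) = -(4*k - 3)/12 (degree 1 ≤ 1).
So s_k = (B(k−1)f/C)·t_k = (-(4*k - 3)/(12*k - 1))·t_k = (-2)**k*(4*k - 3).
s_(k+1) − s_k = (-2)**k*(1 - 12*k) = t_k.

s_k = \left(-2\right)^{k} \left(4 k - 3\right)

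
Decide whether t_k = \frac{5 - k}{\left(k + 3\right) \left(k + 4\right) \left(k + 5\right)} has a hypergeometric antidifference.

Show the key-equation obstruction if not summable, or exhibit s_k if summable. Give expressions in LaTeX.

Yes. s_k = \frac{k \left(k + 19\right)}{12 \left(k + 3\right) \left(k + 4\right)}.

The ratio is (k - 4)*(k + 3)/((k - 5)*(k + 6)).
So A=k + 3 and B=k + 6, with C=k - 5.
f must satisfy (k + 3)·f(k+1) − (k + 5)·f(k) = k - 5.
deg f ≤ 2 (via 1,1,1).
A polynomial solution: f(k) = -k*(k + 19)/12.
Get s_k = R·t_k = k*(k + 19)/(12*(k + 3)*(k + 4)) with R(k) = B(k−1)f(k)/C(k) = -k*(k + 5)*(k + 19)/(12*(k - 5)).
s_(k+1) − s_k = (5 - k)/(k**3 + 12*k**2 + 47*k + 60) = t_k.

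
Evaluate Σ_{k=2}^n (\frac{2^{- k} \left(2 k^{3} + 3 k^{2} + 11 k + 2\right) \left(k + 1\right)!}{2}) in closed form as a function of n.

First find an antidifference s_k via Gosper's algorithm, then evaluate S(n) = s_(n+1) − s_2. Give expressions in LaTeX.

Compute t_(k+1)/t_k: get (2*k**4 + 13*k**3 + 41*k**2 + 64*k + 36)/(2*(2*k**3 + 3*k**2 + 11*k + 2)).
So A=k/2 + 1 and B=1, with C=k**3 + 3*k**2/2 + 11*k/2 + 1.
Solve (k/2 + 1)·f(k+1) − (1)·f(k) = k**3 + 3*k**2/2 + 11*k/2 + 1.
From deg A=1, deg B=0, deg C=3: d=2.
Solving with deg f ≤ 2: f(k) = 2*k**2 - k + 2.
So s_k = (B(k−1)f/C)·t_k = (2*(2*k**2 - k + 2)/(2*k**3 + 3*k**2 + 11*k + 2))·t_k = (2*k**2 - k + 2)*factorial(k + 1)/2**k.
Verify: (2*k**3 + 3*k**2 + 11*k + 2)*factorial(k + 1)/(2*2**k) matches t_k.
s_(n+1) = 2**(-n - 1)*(2*n**2 + 3*n + 3)*factorial(n + 2) and s_(2) = 12, so S(n) = (-24*2**n + 2*n**4*factorial(n) + 9*n**3*factorial(n) + 16*n**2*factorial(n) + 15*n*factorial(n) + 6*factorial(n))/(2*2**n).

S(n) = \frac{2^{- n} \left(- 24 \cdot 2^{n} + 2 n^{4} n! + 9 n^{3} n! + 16 n^{2} n! + 15 n n! + 6 n!\right)}{2}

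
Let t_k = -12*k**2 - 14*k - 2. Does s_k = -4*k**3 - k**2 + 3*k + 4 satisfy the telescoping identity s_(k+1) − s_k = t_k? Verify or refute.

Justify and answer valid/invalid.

s_(k+1) = -4*k**3 - 13*k**2 - 11*k + 2
s_(k+1) − s_k = -12*k**2 - 14*k - 2
(s_(k+1) − s_k) − t_k = 0

valid; difference matches t_k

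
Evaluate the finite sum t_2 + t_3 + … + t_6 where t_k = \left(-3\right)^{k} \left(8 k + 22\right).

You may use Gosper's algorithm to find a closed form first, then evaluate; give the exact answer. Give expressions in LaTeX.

Σ = 39438

Step 1: r(k) = 3*(-4*k - 15)/(4*k + 11).
So A=-3 and B=1, with C=k + 11/4.
Need (-3)·f(k+1) − (1)·f(k) = k + 11/4.
Degrees (0,0,1) ⇒ d ≤ 1.
Coefficient equations give f(k) = -(k + 2)/4.
So s_k = (B(k−1)f/C)·t_k = (-(k + 2)/(4*k + 11))·t_k = -2*(-3)**k*(k + 2).
Check: Δs_k = (-3)**k*(8*k + 22). ✓
Telescoping: Σ = s_(7) − s_(2) = 39366 − (-72) = 39438.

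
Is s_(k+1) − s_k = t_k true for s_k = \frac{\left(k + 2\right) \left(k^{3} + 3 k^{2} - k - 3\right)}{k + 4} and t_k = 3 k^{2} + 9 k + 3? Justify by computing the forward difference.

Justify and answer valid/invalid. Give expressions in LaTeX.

s_(k+1) = k*(k**3 + 9*k**2 + 26*k + 24)/(k + 5)
s_(k+1) − s_k = (3*k**4 + 32*k**3 + 108*k**2 + 127*k + 30)/(k**2 + 9*k + 20)
(s_(k+1) − s_k) − t_k = 2*(-2*k**3 - 18*k**2 - 40*k - 15)/(k**2 + 9*k + 20)

Invalid: residual \frac{2 \left(- 2 k^{3} - 18 k^{2} - 40 k - 15\right)}{k^{2} + 9 k + 20} ≠ 0.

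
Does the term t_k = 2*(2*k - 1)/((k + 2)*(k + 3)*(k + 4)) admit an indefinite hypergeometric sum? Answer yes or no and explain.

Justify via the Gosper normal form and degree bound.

Ratio r(k) = (k + 2)*(2*k + 1)/((k + 5)*(2*k - 1)).
Take A(k)=k + 2, B(k)=k + 5, C(k)=k - 1/2.
Need (k + 2)·f(k+1) − (k + 4)·f(k) = k - 1/2.
Bound: deg f ≤ 2.
Coefficient equations give f(k) = k*(k - 3)/8.
Certificate R = B(k−1)f/C = k*(k - 3)*(k + 4)/(4*(2*k - 1)) gives s_k = k*(k - 3)/(2*(k + 2)*(k + 3)).
Δs = 2*(2*k - 1)/(k**3 + 9*k**2 + 26*k + 24), as required.

Yes. s_k = k*(k - 3)/(2*(k + 2)*(k + 3)).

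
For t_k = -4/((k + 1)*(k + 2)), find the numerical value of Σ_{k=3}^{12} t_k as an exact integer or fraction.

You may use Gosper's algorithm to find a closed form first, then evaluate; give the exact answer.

Σ = -5/7

Ratio r(k) = (k + 1)/(k + 3).
Gosper form: A/B · C(k+1)/C(k) with A=k + 1, B=k + 3, C=1.
Set up (k + 1)·f(k+1) − (k + 2)·f(k) − (1) = 0.
Bound: deg f ≤ 1.
Solving with deg f ≤ 1: f(k) = k.
Get s_k = R·t_k = -4*k/(k + 1) with R(k) = B(k−1)f(k)/C(k) = k*(k + 2).
Verify: -4/(k**2 + 3*k + 2) matches t_k.
Evaluate s at k=13 and k=3: -26/7 and -3; difference -5/7.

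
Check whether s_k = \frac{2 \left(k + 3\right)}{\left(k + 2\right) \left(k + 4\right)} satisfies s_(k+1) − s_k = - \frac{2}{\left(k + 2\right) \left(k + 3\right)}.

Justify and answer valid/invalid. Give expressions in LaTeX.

s_(k+1) = 2*(k + 4)/((k + 3)*(k + 5))
s_(k+1) − s_k = 2*(-k**2 - 7*k - 13)/(k**4 + 14*k**3 + 71*k**2 + 154*k + 120)
(s_(k+1) − s_k) − t_k = 2*(2*k + 7)/(k**4 + 14*k**3 + 71*k**2 + 154*k + 120)

Invalid: residual \frac{2 \left(2 k + 7\right)}{k^{4} + 14 k^{3} + 71 k^{2} + 154 k + 120} ≠ 0.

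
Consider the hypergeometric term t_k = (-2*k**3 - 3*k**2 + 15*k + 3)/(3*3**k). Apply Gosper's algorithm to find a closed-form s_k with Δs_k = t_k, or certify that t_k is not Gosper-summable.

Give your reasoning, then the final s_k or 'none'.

s_k = (k**3 + 3*k**2 - 3*k - 1)/3**k

Compute t_(k+1)/t_k: get (2*k**3 + 9*k**2 - 3*k - 13)/(3*(2*k**3 + 3*k**2 - 15*k - 3)).
Gosper form: A/B · C(k+1)/C(k) with A=1/3, B=1, C=k**3 + 3*k**2/2 - 15*k/2 - 3/2.
Solve (1/3)·f(k+1) − (1)·f(k) = k**3 + 3*k**2/2 - 15*k/2 - 3/2.
Bound: deg f ≤ 3.
Coefficient equations give f(k) = -3*(k - 1)*(k**2 + 4*k + 1)/2.
Then R = B(k−1)f/C = -3*(k - 1)*(k**2 + 4*k + 1)/(2*k**3 + 3*k**2 - 15*k - 3), so s_k = R(k)·t_k = (k**3 + 3*k**2 - 3*k - 1)/3**k.
Verify: (-2*k**3 - 3*k**2 + 15*k + 3)/(3*3**k) matches t_k.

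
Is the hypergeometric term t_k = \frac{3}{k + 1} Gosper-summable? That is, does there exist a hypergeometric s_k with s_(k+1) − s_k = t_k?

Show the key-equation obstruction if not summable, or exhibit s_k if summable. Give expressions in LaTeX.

Compute t_(k+1)/t_k: get (k + 1)/(k + 2).
So A=k + 1 and B=k + 2, with C=1.
Need (k + 1)·f(k+1) − (k + 1)·f(k) = 1.
From deg A=1, deg B=1, deg C=0: d=0.
Put f(k) = c0: A·f(k+1) − B(k−1)·f(k) − C = -1; need -1 = 0 — inconsistent ⇒ no f, not summable.

No — the linear system for f has no solution.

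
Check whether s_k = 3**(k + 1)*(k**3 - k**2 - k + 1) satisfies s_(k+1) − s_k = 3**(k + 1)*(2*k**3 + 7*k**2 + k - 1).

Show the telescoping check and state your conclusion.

s_(k+1) = 3**(k + 2)*k**2*(k + 2)
s_(k+1) − s_k = 3**(k + 1)*(2*k**3 + 7*k**2 + k - 1)
(s_(k+1) − s_k) − t_k = 0

valid; difference matches t_k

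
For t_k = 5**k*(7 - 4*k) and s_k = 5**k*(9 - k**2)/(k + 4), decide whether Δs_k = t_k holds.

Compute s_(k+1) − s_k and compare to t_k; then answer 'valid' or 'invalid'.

s_(k+1) = 5**(k + 1)*(9 - (k + 1)**2)/(k + 5)
s_(k+1) − s_k = 5**k*(-4*k**3 - 25*k**2 - 9*k + 115)/(k**2 + 9*k + 20)
(s_(k+1) − s_k) − t_k = 5**k*(4*k**2 + 8*k - 25)/(k**2 + 9*k + 20)

Invalid: residual 5**k*(4*k**2 + 8*k - 25)/(k**2 + 9*k + 20) ≠ 0.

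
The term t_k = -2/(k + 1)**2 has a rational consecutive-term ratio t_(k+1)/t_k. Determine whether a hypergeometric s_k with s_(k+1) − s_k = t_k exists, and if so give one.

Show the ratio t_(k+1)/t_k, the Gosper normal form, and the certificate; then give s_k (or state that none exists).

r(k) = (k + 1)**2/(k + 2)**2 after simplifying.
Factor: A=k**2 + 2*k + 1; B=k**2 + 4*k + 4; C=1.
Set up (k**2 + 2*k + 1)·f(k+1) − (k**2 + 2*k + 1)·f(k) − (1) = 0.
deg f ≤ 0 (via 2,2,0).
f = c0 ⇒ A·f(k+1) − B(k−1)·f(k) − C = -1. The system {-1 = 0} is inconsistent; no antidifference.

none — t_k is not Gosper-summable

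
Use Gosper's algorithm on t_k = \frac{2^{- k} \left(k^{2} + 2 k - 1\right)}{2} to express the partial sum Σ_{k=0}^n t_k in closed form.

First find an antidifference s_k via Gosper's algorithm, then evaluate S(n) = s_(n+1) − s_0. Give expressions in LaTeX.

Step 1: r(k) = (k**2 + 4*k + 2)/(2*(k**2 + 2*k - 1)).
So A=1/2 and B=1, with C=k**2 + 2*k - 1.
f must satisfy (1/2)·f(k+1) − (1)·f(k) = k**2 + 2*k - 1.
Bound: deg f ≤ 2.
Solve for f: f(k) = -2*(k + 2)**2 (degree 2 ≤ 2).
Get s_k = R·t_k = (-k**2 - 4*k - 4)/2**k with R(k) = B(k−1)f(k)/C(k) = -2*(k + 2)**2/(k**2 + 2*k - 1).
Verify: (k**2 + 2*k - 1)/(2*2**k) matches t_k.
s_(n+1) = 2**(-n - 1)*(-n**2 - 6*n - 9) and s_(0) = -4, so S(n) = 2**(-n - 1)*(2**(n + 3) - n**2 - 6*n - 9).

S(n) = 2^{- n - 1} \left(2^{n + 3} - n^{2} - 6 n - 9\right)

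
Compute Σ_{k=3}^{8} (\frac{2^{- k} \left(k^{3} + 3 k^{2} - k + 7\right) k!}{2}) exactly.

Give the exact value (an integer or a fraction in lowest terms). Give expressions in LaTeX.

Σ = 67323

Compute t_(k+1)/t_k: get (k + 1)*(-k + (k + 1)**3 + 3*(k + 1)**2 + 6)/(2*(k**3 + 3*k**2 - k + 7)).
Take A(k)=k/2 + 1/2, B(k)=1, C(k)=k**3 + 3*k**2 - k + 7.
Key eq: (k/2 + 1/2)·f(k+1) = (1)·f(k) + (k**3 + 3*k**2 - k + 7).
d = 2 from the (1,0,3) case.
Match coefficients ⇒ f(k) = 2*(k**2 + 2*k - 4).
R(k) = B(k−1)·f(k)/C(k) = 2*(k**2 + 2*k - 4)/(k**3 + 3*k**2 - k + 7); s_k = R·t_k = (k**2 + 2*k - 4)*factorial(k)/2**k.
Verify: (k**3 + 3*k**2 - k + 7)*factorial(k)/(2*2**k) matches t_k.
Telescoping: Σ = s_(9) − s_(3) = 269325/4 − (33/4) = 67323.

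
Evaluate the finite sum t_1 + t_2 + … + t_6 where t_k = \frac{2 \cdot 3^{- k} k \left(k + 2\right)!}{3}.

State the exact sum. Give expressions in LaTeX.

Σ = 8852/27

Ratio r(k) = (k + 1)*(k + 3)/(3*k).
Take A(k)=k/3 + 1, B(k)=1, C(k)=k.
f must satisfy (k/3 + 1)·f(k+1) − (1)·f(k) = k.
Degrees (1,0,1) ⇒ d ≤ 0.
Match coefficients ⇒ f(k) = 3.
R(k) = B(k−1)·f(k)/C(k) = 3/k; s_k = R·t_k = 2*factorial(k + 2)/3**k.
Δs = 2*k*factorial(k + 2)/(3*3**k), as required.
Telescoping: Σ = s_(7) − s_(1) = 8960/27 − (4) = 8852/27.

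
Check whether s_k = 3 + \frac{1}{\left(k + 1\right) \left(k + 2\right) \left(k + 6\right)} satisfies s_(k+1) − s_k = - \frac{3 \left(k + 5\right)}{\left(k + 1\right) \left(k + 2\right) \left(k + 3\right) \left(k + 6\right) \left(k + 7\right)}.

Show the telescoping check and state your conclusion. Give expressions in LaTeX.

valid (s_(k+1) − s_k reduces to t_k)

s_(k+1) = 3 + 1/((k + 2)*(k + 3)*(k + 7))
s_(k+1) − s_k = ((k + 1)*(k + 6) - (k + 3)*(k + 7))/((k + 1)*(k + 2)*(k + 3)*(k + 6)*(k + 7))
(s_(k+1) − s_k) − t_k = 0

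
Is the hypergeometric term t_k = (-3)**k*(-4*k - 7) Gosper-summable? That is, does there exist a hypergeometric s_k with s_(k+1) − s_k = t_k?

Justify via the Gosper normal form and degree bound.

Ratio r(k) = 3*(-4*k - 11)/(4*k + 7).
Take A(k)=-3, B(k)=1, C(k)=k + 7/4.
Need (-3)·f(k+1) − (1)·f(k) = k + 7/4.
From deg A=0, deg B=0, deg C=1: d=1.
Match coefficients ⇒ f(k) = -(k + 1)/4.
Then R = B(k−1)f/C = -(k + 1)/(4*k + 7), so s_k = R(k)·t_k = (-3)**k*(k + 1).
s_(k+1) − s_k = (-3)**k*(-4*k - 7) = t_k.

Yes. s_k = (-3)**k*(k + 1).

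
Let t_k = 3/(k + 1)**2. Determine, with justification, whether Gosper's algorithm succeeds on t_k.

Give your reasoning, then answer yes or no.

Compute t_(k+1)/t_k: get (k + 1)**2/(k + 2)**2.
A = k**2 + 2*k + 1, B = k**2 + 4*k + 4, C = 1.
Solve (k**2 + 2*k + 1)·f(k+1) − (k**2 + 2*k + 1)·f(k) = 1.
d = 0 from the (2,2,0) case.
Write f(k) = c0. Then LHS − RHS = -1, requiring -1 = 0: contradictory. No certificate.

No — t_k has no hypergeometric antidifference.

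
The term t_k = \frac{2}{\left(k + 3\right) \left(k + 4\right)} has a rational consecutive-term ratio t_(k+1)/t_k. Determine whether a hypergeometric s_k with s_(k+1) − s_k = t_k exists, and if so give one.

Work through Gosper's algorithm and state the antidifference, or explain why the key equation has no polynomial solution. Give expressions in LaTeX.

s_k = \frac{2 k}{3 \left(k + 3\right)}

Compute t_(k+1)/t_k: get (k + 3)/(k + 5).
Normal form (A,B,C) = (k + 3, k + 5, 1).
f must satisfy (k + 3)·f(k+1) − (k + 4)·f(k) = 1.
Bound: deg f ≤ 1.
A polynomial solution: f(k) = k/3.
Get s_k = R·t_k = 2*k/(3*(k + 3)) with R(k) = B(k−1)f(k)/C(k) = k*(k + 4)/3.
Δs = 2/(k**2 + 7*k + 12), as required.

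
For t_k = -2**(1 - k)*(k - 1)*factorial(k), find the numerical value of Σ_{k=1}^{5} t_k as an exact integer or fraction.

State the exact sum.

Σ = -43

Compute t_(k+1)/t_k: get k*(k + 1)/(2*(k - 1)).
Factor: A=k/2 + 1/2; B=1; C=k - 1.
f must satisfy (k/2 + 1/2)·f(k+1) − (1)·f(k) = k - 1.
From deg A=1, deg B=0, deg C=1: d=0.
Match coefficients ⇒ f(k) = 2.
Certificate R = B(k−1)f/C = 2/(k - 1) gives s_k = -2**(2 - k)*factorial(k).
Δs = -2**(1 - k)*(k - 1)*factorial(k), as required.
Telescoping: Σ = s_(6) − s_(1) = -45 − (-2) = -43.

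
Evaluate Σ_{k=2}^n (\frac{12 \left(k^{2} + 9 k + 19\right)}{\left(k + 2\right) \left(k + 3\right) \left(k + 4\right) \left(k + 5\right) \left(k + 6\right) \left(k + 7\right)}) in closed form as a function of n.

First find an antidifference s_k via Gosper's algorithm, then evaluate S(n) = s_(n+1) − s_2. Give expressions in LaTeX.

r(k) = (k + 2)*(9*k + (k + 1)**2 + 28)/((k + 8)*(k**2 + 9*k + 19)) after simplifying.
A = k + 2, B = k + 8, C = k**2 + 9*k + 19.
f must satisfy (k + 2)·f(k+1) − (k + 7)·f(k) = k**2 + 9*k + 19.
d = 5 from the (1,1,2) case.
A polynomial solution: f(k) = k*(k + 3)*(k + 5)*(k**2 + 12*k + 44)/144.
Certificate R = B(k−1)f/C = k*(k + 3)*(k + 5)*(k + 7)*(k**2 + 12*k + 44)/(144*(k**2 + 9*k + 19)) gives s_k = k*(k**2 + 12*k + 44)/(12*(k**3 + 12*k**2 + 44*k + 48)).
s_(k+1) − s_k = 12*(k**2 + 9*k + 19)/(k**6 + 27*k**5 + 295*k**4 + 1665*k**3 + 5104*k**2 + 8028*k + 5040) = t_k.
Telescope: S(n) = s_(n+1) − s_(2) = (n**3 + 15*n**2 + 71*n + 57)/(12*(n**3 + 15*n**2 + 71*n + 105)) − (1/16) = (n**3 + 15*n**2 + 71*n - 87)/(48*(n**3 + 15*n**2 + 71*n + 105)).

S(n) = \frac{n^{3} + 15 n^{2} + 71 n - 87}{48 \left(n^{3} + 15 n^{2} + 71 n + 105\right)}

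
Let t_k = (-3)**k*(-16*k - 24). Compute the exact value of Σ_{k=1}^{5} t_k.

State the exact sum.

Step 1: r(k) = 3*(-2*k - 5)/(2*k + 3).
Normal form (A,B,C) = (-3, 1, k + 3/2).
Need (-3)·f(k+1) − (1)·f(k) = k + 3/2.
From deg A=0, deg B=0, deg C=1: d=1.
Match coefficients ⇒ f(k) = -(4*k + 3)/16.
R(k) = B(k−1)·f(k)/C(k) = -(4*k + 3)/(8*(2*k + 3)); s_k = R·t_k = (-3)**k*(4*k + 3).
Check: Δs_k = (-3)**k*(-16*k - 24). ✓
Telescoping: Σ = s_(6) − s_(1) = 19683 − (-21) = 19704.

Σ = 19704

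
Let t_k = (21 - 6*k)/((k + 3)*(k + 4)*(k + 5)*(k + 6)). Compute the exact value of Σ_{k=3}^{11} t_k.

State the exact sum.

Σ = -67/9520

The ratio is (k + 3)*(2*k - 5)/((k + 7)*(2*k - 7)).
Normal form (A,B,C) = (k + 3, k + 7, k - 7/2).
Set up (k + 3)·f(k+1) − (k + 6)·f(k) − (k - 7/2) = 0.
Degrees (1,1,1) ⇒ d ≤ 3.
A polynomial solution: f(k) = -k*(k**2 + 12*k + 92)/90.
R(k) = B(k−1)·f(k)/C(k) = -k*(k + 6)*(k**2 + 12*k + 92)/(45*(2*k - 7)); s_k = R·t_k = k*(k**2 + 12*k + 92)/(15*(k + 3)*(k + 4)*(k + 5)).
Check: Δs_k = 3*(7 - 2*k)/(k**4 + 18*k**3 + 119*k**2 + 342*k + 360). ✓
Σ_(k=3)^(11) t_k = s_(12) − s_(3) = 19/255 − (137/1680) = -67/9520.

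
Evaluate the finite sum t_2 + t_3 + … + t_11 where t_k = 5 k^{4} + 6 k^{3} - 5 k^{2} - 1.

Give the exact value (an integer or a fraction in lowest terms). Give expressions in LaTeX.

r(k) = (5*k**4 + 26*k**3 + 43*k**2 + 28*k + 5)/(5*k**4 + 6*k**3 - 5*k**2 - 1) after simplifying.
Normal form (A,B,C) = (1, 1, k**4 + 6*k**3/5 - k**2 - 1/5).
Solve (1)·f(k+1) − (1)·f(k) = k**4 + 6*k**3/5 - k**2 - 1/5.
deg f ≤ 5 (via 0,0,4).
Match coefficients ⇒ f(k) = k*(k**4 - k**3 - 3*k**2 + 4*k - 2)/5.
Certificate R = B(k−1)f/C = k*(k**4 - k**3 - 3*k**2 + 4*k - 2)/(5*k**4 + 6*k**3 - 5*k**2 - 1) gives s_k = k*(k**4 - k**3 - 3*k**2 + 4*k - 2).
Check: Δs_k = 5*k**4 + 6*k**3 - 5*k**2 - 1. ✓
Sum = s_(12) − s_(2); s_(12) = 223464, s_(2) = 4 ⇒ 223460.

Σ = 223460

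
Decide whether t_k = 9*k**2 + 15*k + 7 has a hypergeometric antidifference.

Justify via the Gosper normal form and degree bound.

Yes. s_k = k*(3*k**2 + 3*k + 1).

Compute t_(k+1)/t_k: get (9*k**2 + 33*k + 31)/(9*k**2 + 15*k + 7).
Normal form (A,B,C) = (1, 1, k**2 + 5*k/3 + 7/9).
Solve (1)·f(k+1) − (1)·f(k) = k**2 + 5*k/3 + 7/9.
Bound: deg f ≤ 3.
Match coefficients ⇒ f(k) = k*(3*k**2 + 3*k + 1)/9.
Get s_k = R·t_k = k*(3*k**2 + 3*k + 1) with R(k) = B(k−1)f(k)/C(k) = k*(3*k**2 + 3*k + 1)/(9*k**2 + 15*k + 7).
Check: Δs_k = 9*k**2 + 15*k + 7. ✓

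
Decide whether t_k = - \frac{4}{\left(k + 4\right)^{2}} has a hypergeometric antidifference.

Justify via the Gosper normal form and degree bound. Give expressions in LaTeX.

No — t_k has no hypergeometric antidifference.

Compute t_(k+1)/t_k: get (k + 4)**2/(k + 5)**2.
Factor: A=k**2 + 8*k + 16; B=k**2 + 10*k + 25; C=1.
Key eq: (k**2 + 8*k + 16)·f(k+1) = (k**2 + 8*k + 16)·f(k) + (1).
From deg A=2, deg B=2, deg C=0: d=0.
Write f(k) = c0. Then LHS − RHS = -1, requiring -1 = 0: contradictory. No certificate.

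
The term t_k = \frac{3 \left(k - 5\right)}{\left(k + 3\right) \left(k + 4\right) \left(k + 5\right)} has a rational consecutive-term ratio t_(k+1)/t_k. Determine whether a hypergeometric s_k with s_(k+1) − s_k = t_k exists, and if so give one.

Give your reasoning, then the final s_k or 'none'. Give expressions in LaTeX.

s_k = \frac{k \left(- k - 19\right)}{4 \left(k + 3\right) \left(k + 4\right)}

r(k) = (k - 4)*(k + 3)/((k - 5)*(k + 6)) after simplifying.
Take A(k)=k + 3, B(k)=k + 6, C(k)=k - 5.
f must satisfy (k + 3)·f(k+1) − (k + 5)·f(k) = k - 5.
d = 2 from the (1,1,1) case.
A polynomial solution: f(k) = -k*(k + 19)/12.
R(k) = B(k−1)·f(k)/C(k) = -k*(k + 5)*(k + 19)/(12*(k - 5)); s_k = R·t_k = k*(-k - 19)/(4*(k + 3)*(k + 4)).
Δs = 3*(k - 5)/(k**3 + 12*k**2 + 47*k + 60), as required.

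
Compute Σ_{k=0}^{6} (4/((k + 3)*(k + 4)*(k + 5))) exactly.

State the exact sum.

Σ = 49/330

t_(k+1)/t_k = (k + 3)/(k + 6).
Gosper form: A/B · C(k+1)/C(k) with A=k + 3, B=k + 6, C=1.
Set up (k + 3)·f(k+1) − (k + 5)·f(k) − (1) = 0.
Degrees (1,1,0) ⇒ d ≤ 2.
A polynomial solution: f(k) = k*(k + 7)/24.
Certificate R = B(k−1)f/C = k*(k + 5)*(k + 7)/24 gives s_k = k*(k + 7)/(6*(k + 3)*(k + 4)).
Check: Δs_k = 4/(k**3 + 12*k**2 + 47*k + 60). ✓
Sum = s_(7) − s_(0); s_(7) = 49/330, s_(0) = 0 ⇒ 49/330.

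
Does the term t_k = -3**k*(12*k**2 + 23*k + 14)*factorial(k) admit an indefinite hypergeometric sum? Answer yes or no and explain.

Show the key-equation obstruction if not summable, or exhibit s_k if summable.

Compute t_(k+1)/t_k: get 3*(12*k**3 + 59*k**2 + 96*k + 49)/(12*k**2 + 23*k + 14).
So A=3*k + 3 and B=1, with C=k**2 + 23*k/12 + 7/6.
Set up (3*k + 3)·f(k+1) − (1)·f(k) − (k**2 + 23*k/12 + 7/6) = 0.
Bound: deg f ≤ 1.
Match coefficients ⇒ f(k) = (4*k + 1)/12.
Then R = B(k−1)f/C = (4*k + 1)/(12*k**2 + 23*k + 14), so s_k = R(k)·t_k = -3**k*(4*k + 1)*factorial(k).
s_(k+1) − s_k = -3**k*(12*k**2 + 23*k + 14)*factorial(k) = t_k.

Yes. s_k = -3**k*(4*k + 1)*factorial(k).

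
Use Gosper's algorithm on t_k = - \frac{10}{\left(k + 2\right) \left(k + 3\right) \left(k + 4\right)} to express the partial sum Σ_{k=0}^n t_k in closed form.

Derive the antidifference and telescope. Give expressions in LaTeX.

S(n) = \frac{5 \left(- n^{2} - 7 n - 6\right)}{6 \left(n^{2} + 7 n + 12\right)}

Compute t_(k+1)/t_k: get (k + 2)/(k + 5).
So A=k + 2 and B=k + 5, with C=1.
f must satisfy (k + 2)·f(k+1) − (k + 4)·f(k) = 1.
deg f ≤ 2 (via 1,1,0).
A polynomial solution: f(k) = k*(k + 5)/12.
R(k) = B(k−1)·f(k)/C(k) = k*(k + 4)*(k + 5)/12; s_k = R·t_k = 5*k*(-k - 5)/(6*(k + 2)*(k + 3)).
Verify: -10/(k**3 + 9*k**2 + 26*k + 24) matches t_k.
Σ_(k=0)^n t_k = s_(n+1) − s_(0) = (5*(-n**2 - 7*n - 6)/(6*(n**2 + 7*n + 12))) − (0), i.e. 5*(-n**2 - 7*n - 6)/(6*(n**2 + 7*n + 12)).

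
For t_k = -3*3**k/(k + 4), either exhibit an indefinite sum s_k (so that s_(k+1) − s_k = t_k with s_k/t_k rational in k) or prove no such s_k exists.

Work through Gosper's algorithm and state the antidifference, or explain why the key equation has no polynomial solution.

no hypergeometric antidifference exists

r(k) = 3*(k + 4)/(k + 5) after simplifying.
A = 3*k + 12, B = k + 5, C = 1.
Set up (3*k + 12)·f(k+1) − (k + 4)·f(k) − (1) = 0.
From deg A=1, deg B=1, deg C=0: d=-1.
deg f ≤ -1 is impossible — no certificate.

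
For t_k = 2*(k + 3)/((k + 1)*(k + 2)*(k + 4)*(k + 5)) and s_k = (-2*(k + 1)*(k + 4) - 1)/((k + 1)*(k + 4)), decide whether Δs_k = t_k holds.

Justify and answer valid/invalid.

s_(k+1) = (-2*(k + 2)*(k + 5) - 1)/((k + 2)*(k + 5))
s_(k+1) − s_k = 2*(k + 3)/(k**4 + 12*k**3 + 49*k**2 + 78*k + 40)
(s_(k+1) − s_k) − t_k = 0

valid; difference matches t_k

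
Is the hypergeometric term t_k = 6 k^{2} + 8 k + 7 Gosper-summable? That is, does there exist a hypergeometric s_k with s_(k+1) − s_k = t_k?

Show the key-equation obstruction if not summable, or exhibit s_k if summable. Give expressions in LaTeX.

t_(k+1)/t_k = (6*k**2 + 20*k + 21)/(6*k**2 + 8*k + 7).
A = 1, B = 1, C = k**2 + 4*k/3 + 7/6.
f must satisfy (1)·f(k+1) − (1)·f(k) = k**2 + 4*k/3 + 7/6.
deg f ≤ 3 (via 0,0,2).
Match coefficients ⇒ f(k) = k*(2*k**2 + k + 4)/6.
So s_k = (B(k−1)f/C)·t_k = (k*(2*k**2 + k + 4)/(6*k**2 + 8*k + 7))·t_k = k*(2*k**2 + k + 4).
s_(k+1) − s_k = 6*k**2 + 8*k + 7 = t_k.

Yes. s_k = k \left(2 k^{2} + k + 4\right).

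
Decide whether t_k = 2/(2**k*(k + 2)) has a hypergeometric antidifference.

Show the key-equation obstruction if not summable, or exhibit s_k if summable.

r(k) = (k + 2)/(2*(k + 3)) after simplifying.
Normal form (A,B,C) = (k/2 + 1, k + 3, 1).
Set up (k/2 + 1)·f(k+1) − (k + 2)·f(k) − (1) = 0.
From deg A=1, deg B=1, deg C=0: d=-1.
Negative degree bound (-1): no f exists, t_k not Gosper-summable.

No; the degree bound rules out any f.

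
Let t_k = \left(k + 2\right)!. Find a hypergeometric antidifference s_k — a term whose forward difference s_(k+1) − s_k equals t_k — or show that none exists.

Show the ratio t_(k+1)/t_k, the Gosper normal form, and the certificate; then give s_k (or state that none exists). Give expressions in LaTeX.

no hypergeometric antidifference exists

t_(k+1)/t_k = k + 3.
So A=k + 3 and B=1, with C=1.
Solve (k + 3)·f(k+1) − (1)·f(k) = 1.
Bound: deg f ≤ -1.
Negative degree bound (-1): no f exists, t_k not Gosper-summable.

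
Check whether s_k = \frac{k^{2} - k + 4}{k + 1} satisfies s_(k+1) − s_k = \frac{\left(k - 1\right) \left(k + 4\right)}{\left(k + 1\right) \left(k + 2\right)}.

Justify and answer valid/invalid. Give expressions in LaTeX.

s_(k+1) = (k**2 + k + 4)/(k + 2)
s_(k+1) − s_k = (k**2 + 3*k - 4)/(k**2 + 3*k + 2)
(s_(k+1) − s_k) − t_k = 0

Valid — Δs_k = t_k.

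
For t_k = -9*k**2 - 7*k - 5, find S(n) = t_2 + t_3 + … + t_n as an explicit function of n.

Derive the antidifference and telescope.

S(n) = -3*n**3 - 8*n**2 - 10*n + 21

The ratio is (9*k**2 + 25*k + 21)/(9*k**2 + 7*k + 5).
Factor: A=1; B=1; C=k**2 + 7*k/9 + 5/9.
f must satisfy (1)·f(k+1) − (1)·f(k) = k**2 + 7*k/9 + 5/9.
d = 3 from the (0,0,2) case.
Solving with deg f ≤ 3: f(k) = k*(3*k**2 - k + 3)/9.
Get s_k = R·t_k = k*(-3*k**2 + k - 3) with R(k) = B(k−1)f(k)/C(k) = k*(3*k**2 - k + 3)/(9*k**2 + 7*k + 5).
s_(k+1) − s_k = -9*k**2 - 7*k - 5 = t_k.
Evaluate: s_(n+1) = -3*n**3 - 8*n**2 - 10*n - 5; subtract s_(2) = -26 ⇒ S(n) = -3*n**3 - 8*n**2 - 10*n + 21.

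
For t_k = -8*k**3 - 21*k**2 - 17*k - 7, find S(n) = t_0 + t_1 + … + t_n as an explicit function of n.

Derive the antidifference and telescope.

r(k) = (8*k**3 + 45*k**2 + 83*k + 53)/(8*k**3 + 21*k**2 + 17*k + 7) after simplifying.
Factor: A=1; B=1; C=k**3 + 21*k**2/8 + 17*k/8 + 7/8.
Need (1)·f(k+1) − (1)·f(k) = k**3 + 21*k**2/8 + 17*k/8 + 7/8.
deg f ≤ 4 (via 0,0,3).
Coefficient equations give f(k) = k*(2*k**3 + 3*k**2 + 2)/8.
Certificate R = B(k−1)f/C = k*(2*k**3 + 3*k**2 + 2)/(8*k**3 + 21*k**2 + 17*k + 7) gives s_k = k*(-2*k**3 - 3*k**2 - 2).
s_(k+1) − s_k = -8*k**3 - 21*k**2 - 17*k - 7 = t_k.
s_(n+1) = -2*n**4 - 11*n**3 - 21*n**2 - 19*n - 7 and s_(0) = 0, so S(n) = -2*n**4 - 11*n**3 - 21*n**2 - 19*n - 7.

S(n) = -2*n**4 - 11*n**3 - 21*n**2 - 19*n - 7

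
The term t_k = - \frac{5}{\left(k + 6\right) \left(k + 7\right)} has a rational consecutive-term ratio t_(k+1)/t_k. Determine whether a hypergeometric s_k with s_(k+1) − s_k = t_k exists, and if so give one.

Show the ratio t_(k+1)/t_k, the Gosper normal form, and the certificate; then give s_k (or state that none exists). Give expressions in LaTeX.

t_(k+1)/t_k = (k + 6)/(k + 8).
A = k + 6, B = k + 8, C = 1.
Key eq: (k + 6)·f(k+1) = (k + 7)·f(k) + (1).
From deg A=1, deg B=1, deg C=0: d=1.
Solve for f: f(k) = k/6 (degree 1 ≤ 1).
R(k) = B(k−1)·f(k)/C(k) = k*(k + 7)/6; s_k = R·t_k = -5*k/(6*k + 36).
Verify: -5/(k**2 + 13*k + 42) matches t_k.

s_k = - \frac{5 k}{6 k + 36}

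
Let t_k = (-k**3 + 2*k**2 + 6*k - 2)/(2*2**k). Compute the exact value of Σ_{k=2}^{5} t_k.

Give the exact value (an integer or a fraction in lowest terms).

Σ = 41/64

Compute t_(k+1)/t_k: get (k**3 + k**2 - 7*k - 5)/(2*(k**3 - 2*k**2 - 6*k + 2)).
Normal form (A,B,C) = (1/2, 1, k**3 - 2*k**2 - 6*k + 2).
Need (1/2)·f(k+1) − (1)·f(k) = k**3 - 2*k**2 - 6*k + 2.
Bound: deg f ≤ 3.
Solve for f: f(k) = -2*(k**3 + k**2 - k + 3) (degree 3 ≤ 3).
R(k) = B(k−1)·f(k)/C(k) = -2*(k**3 + k**2 - k + 3)/(k**3 - 2*k**2 - 6*k + 2); s_k = R·t_k = (k**3 + k**2 - k + 3)/2**k.
Check: Δs_k = (-k**3 + 2*k**2 + 6*k - 2)/(2*2**k). ✓
Evaluate s at k=6 and k=2: 249/64 and 13/4; difference 41/64.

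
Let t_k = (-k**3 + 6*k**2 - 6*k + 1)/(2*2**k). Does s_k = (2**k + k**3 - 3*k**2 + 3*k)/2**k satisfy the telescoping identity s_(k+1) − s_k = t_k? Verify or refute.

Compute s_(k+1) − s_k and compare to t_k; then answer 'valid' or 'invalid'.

s_(k+1) = (2*2**k + k**3 + 1)/(2*2**k)
s_(k+1) − s_k = (-k**3 + 6*k**2 - 6*k + 1)/(2*2**k)
(s_(k+1) − s_k) − t_k = 0

valid (s_(k+1) − s_k reduces to t_k)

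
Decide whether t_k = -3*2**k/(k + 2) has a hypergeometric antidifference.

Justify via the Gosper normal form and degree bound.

r(k) = 2*(k + 2)/(k + 3) after simplifying.
Normal form (A,B,C) = (2*k + 4, k + 3, 1).
Solve (2*k + 4)·f(k+1) − (k + 2)·f(k) = 1.
Bound: deg f ≤ -1.
Negative degree bound (-1): no f exists, t_k not Gosper-summable.

No — t_k has no hypergeometric antidifference.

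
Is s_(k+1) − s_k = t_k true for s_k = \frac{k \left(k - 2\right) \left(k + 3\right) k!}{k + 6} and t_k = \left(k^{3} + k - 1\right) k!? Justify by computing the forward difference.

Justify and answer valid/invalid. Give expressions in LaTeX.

Invalid: residual - \frac{3 \left(k^{4} + 6 k^{3} + 7 k - 6\right) k!}{\left(k + 6\right) \left(k + 7\right)} ≠ 0.

s_(k+1) = (k - 1)*(k + 1)*(k + 4)*factorial(k + 1)/(k + 7)
s_(k+1) − s_k = (k**5 + 10*k**4 + 25*k**3 + 12*k**2 + 8*k - 24)*factorial(k)/((k + 6)*(k + 7))
(s_(k+1) − s_k) − t_k = -3*(k**4 + 6*k**3 + 7*k - 6)*factorial(k)/((k + 6)*(k + 7))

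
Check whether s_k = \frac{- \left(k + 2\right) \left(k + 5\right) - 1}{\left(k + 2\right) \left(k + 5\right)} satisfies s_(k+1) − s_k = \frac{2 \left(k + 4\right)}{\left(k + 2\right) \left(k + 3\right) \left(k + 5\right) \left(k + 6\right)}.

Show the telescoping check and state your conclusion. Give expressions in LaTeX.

s_(k+1) = (-(k + 3)*(k + 6) - 1)/((k + 3)*(k + 6))
s_(k+1) − s_k = 2*(k + 4)/(k**4 + 16*k**3 + 91*k**2 + 216*k + 180)
(s_(k+1) − s_k) − t_k = 0

valid; difference matches t_k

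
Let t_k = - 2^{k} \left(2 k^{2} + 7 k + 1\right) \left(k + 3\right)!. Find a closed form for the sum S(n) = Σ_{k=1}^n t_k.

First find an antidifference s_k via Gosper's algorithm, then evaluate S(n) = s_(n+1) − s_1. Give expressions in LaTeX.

S(n) = - 2^{n + 1} n \left(n + 4\right)!

r(k) = 2*(2*k**3 + 19*k**2 + 54*k + 40)/(2*k**2 + 7*k + 1) after simplifying.
Normal form (A,B,C) = (2*k + 8, 1, k**2 + 7*k/2 + 1/2).
Need (2*k + 8)·f(k+1) − (1)·f(k) = k**2 + 7*k/2 + 1/2.
d = 1 from the (1,0,2) case.
Match coefficients ⇒ f(k) = (k - 1)/2.
Then R = B(k−1)f/C = (k - 1)/(2*k**2 + 7*k + 1), so s_k = R(k)·t_k = -2**k*(k - 1)*factorial(k + 3).
Δs = -2**k*(2*k**2 + 7*k + 1)*factorial(k + 3), as required.
Evaluate: s_(n+1) = -2**(n + 1)*n*factorial(n + 4); subtract s_(1) = 0 ⇒ S(n) = -2**(n + 1)*n*factorial(n + 4).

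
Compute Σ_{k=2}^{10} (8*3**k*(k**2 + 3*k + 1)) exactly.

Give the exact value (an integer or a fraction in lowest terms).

t_(k+1)/t_k = 3*(k**2 + 5*k + 5)/(k**2 + 3*k + 1).
Factor: A=3; B=1; C=k**2 + 3*k + 1.
f must satisfy (3)·f(k+1) − (1)·f(k) = k**2 + 3*k + 1.
From deg A=0, deg B=0, deg C=2: d=2.
Match coefficients ⇒ f(k) = (2*k**2 - 1)/4.
R(k) = B(k−1)·f(k)/C(k) = (2*k**2 - 1)/(4*(k**2 + 3*k + 1)); s_k = R·t_k = 3**k*(4*k**2 - 2).
Δs = 8*3**k*(k**2 + 3*k + 1), as required.
Evaluate s at k=11 and k=2: 85384854 and 126; difference 85384728.

Σ = 85384728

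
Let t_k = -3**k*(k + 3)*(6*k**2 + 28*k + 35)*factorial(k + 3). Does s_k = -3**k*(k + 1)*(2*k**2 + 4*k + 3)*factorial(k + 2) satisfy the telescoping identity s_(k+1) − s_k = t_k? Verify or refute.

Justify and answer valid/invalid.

s_(k+1) = -3**(k + 1)*(k + 2)*(2*k**2 + 8*k + 9)*factorial(k + 3)
s_(k+1) − s_k = -3**k*(6*k**4 + 52*k**3 + 177*k**2 + 272*k + 159)*factorial(k + 2)
(s_(k+1) − s_k) − t_k = 2*3**k*(k + 2)*(6*k**2 + 28*k + 39)*factorial(k + 2)

Invalid: residual 2*3**k*(k + 2)*(6*k**2 + 28*k + 39)*factorial(k + 2) ≠ 0.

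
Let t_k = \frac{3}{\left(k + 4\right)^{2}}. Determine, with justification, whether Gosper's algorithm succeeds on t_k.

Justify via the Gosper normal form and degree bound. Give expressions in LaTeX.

No — key equation has no polynomial f.

r(k) = (k + 4)**2/(k + 5)**2 after simplifying.
So A=k**2 + 8*k + 16 and B=k**2 + 10*k + 25, with C=1.
f must satisfy (k**2 + 8*k + 16)·f(k+1) − (k**2 + 8*k + 16)·f(k) = 1.
d = 0 from the (2,2,0) case.
f = c0 ⇒ A·f(k+1) − B(k−1)·f(k) − C = -1. The system {-1 = 0} is inconsistent; no antidifference.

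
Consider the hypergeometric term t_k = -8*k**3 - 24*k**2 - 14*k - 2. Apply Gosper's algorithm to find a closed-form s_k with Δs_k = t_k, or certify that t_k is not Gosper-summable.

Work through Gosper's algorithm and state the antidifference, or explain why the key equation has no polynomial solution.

s_k = k*(-2*k**3 - 4*k**2 + 3*k + 1)

r(k) = (4*k**3 + 24*k**2 + 43*k + 24)/(4*k**3 + 12*k**2 + 7*k + 1) after simplifying.
Factor: A=1; B=1; C=k**3 + 3*k**2 + 7*k/4 + 1/4.
Set up (1)·f(k+1) − (1)·f(k) − (k**3 + 3*k**2 + 7*k/4 + 1/4) = 0.
From deg A=0, deg B=0, deg C=3: d=4.
Match coefficients ⇒ f(k) = k*(2*k**3 + 4*k**2 - 3*k - 1)/8.
So s_k = (B(k−1)f/C)·t_k = (k*(2*k**3 + 4*k**2 - 3*k - 1)/(2*(2*k + 1)*(2*k**2 + 5*k + 1)))·t_k = k*(-2*k**3 - 4*k**2 + 3*k + 1).
Verify: -8*k**3 - 24*k**2 - 14*k - 2 matches t_k.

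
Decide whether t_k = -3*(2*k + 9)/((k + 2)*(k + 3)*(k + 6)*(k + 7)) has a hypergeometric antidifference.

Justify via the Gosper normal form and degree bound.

Yes. s_k = k*(-k - 8)/(4*(k**2 + 8*k + 12)).

r(k) = (k + 2)*(k + 6)*(2*k + 11)/((k + 4)*(k + 8)*(2*k + 9)) after simplifying.
Take A(k)=k + 2, B(k)=k + 8, C(k)=k**3 + 27*k**2/2 + 121*k/2 + 90.
f must satisfy (k + 2)·f(k+1) − (k + 7)·f(k) = k**3 + 27*k**2/2 + 121*k/2 + 90.
Bound: deg f ≤ 5.
A polynomial solution: f(k) = k*(k + 3)*(k + 4)*(k + 5)*(k + 8)/24.
Then R = B(k−1)f/C = k*(k + 3)*(k + 7)*(k + 8)/(12*(2*k + 9)), so s_k = R(k)·t_k = k*(-k - 8)/(4*(k**2 + 8*k + 12)).
Verify: 3*(-2*k - 9)/(k**4 + 18*k**3 + 113*k**2 + 288*k + 252) matches t_k.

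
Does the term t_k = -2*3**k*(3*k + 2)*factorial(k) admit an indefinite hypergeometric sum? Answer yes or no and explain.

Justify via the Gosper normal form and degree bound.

Ratio r(k) = 3*(k + 1)*(3*k + 5)/(3*k + 2).
Normal form (A,B,C) = (3*k + 3, 1, k + 2/3).
Key eq: (3*k + 3)·f(k+1) = (1)·f(k) + (k + 2/3).
From deg A=1, deg B=0, deg C=1: d=0.
Match coefficients ⇒ f(k) = 1/3.
So s_k = (B(k−1)f/C)·t_k = (1/(3*k + 2))·t_k = -2*3**k*factorial(k).
Δs = -2*3**k*(3*k + 2)*factorial(k), as required.

Yes. s_k = -2*3**k*factorial(k).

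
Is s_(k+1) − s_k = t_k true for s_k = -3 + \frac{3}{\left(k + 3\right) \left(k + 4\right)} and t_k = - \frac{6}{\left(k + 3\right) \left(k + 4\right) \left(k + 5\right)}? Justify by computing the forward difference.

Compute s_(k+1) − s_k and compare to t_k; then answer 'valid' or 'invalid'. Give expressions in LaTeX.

valid (s_(k+1) − s_k reduces to t_k)

s_(k+1) = -3 + 3/((k + 4)*(k + 5))
s_(k+1) − s_k = -6/(k**3 + 12*k**2 + 47*k + 60)
(s_(k+1) − s_k) − t_k = 0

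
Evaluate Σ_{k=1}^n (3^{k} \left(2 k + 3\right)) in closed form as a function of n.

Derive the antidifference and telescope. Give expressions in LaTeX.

S(n) = 3 \cdot 3^{n} n + 3 \cdot 3^{n} - 3

Ratio r(k) = 3*(2*k + 5)/(2*k + 3).
A = 3, B = 1, C = k + 3/2.
Set up (3)·f(k+1) − (1)·f(k) − (k + 3/2) = 0.
deg f ≤ 1 (via 0,0,1).
Solve for f: f(k) = k/2 (degree 1 ≤ 1).
Then R = B(k−1)f/C = k/(2*k + 3), so s_k = R(k)·t_k = 3**k*k.
s_(k+1) − s_k = 3**k*(2*k + 3) = t_k.
Evaluate: s_(n+1) = 3**(n + 1)*(n + 1); subtract s_(1) = 3 ⇒ S(n) = 3*3**n*n + 3*3**n - 3.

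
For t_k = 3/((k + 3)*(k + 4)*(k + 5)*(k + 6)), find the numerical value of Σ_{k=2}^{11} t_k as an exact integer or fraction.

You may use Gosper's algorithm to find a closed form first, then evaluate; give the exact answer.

Σ = 43/9520

Ratio r(k) = (k + 3)/(k + 7).
So A=k + 3 and B=k + 7, with C=1.
Solve (k + 3)·f(k+1) − (k + 6)·f(k) = 1.
Degrees (1,1,0) ⇒ d ≤ 3.
Coefficient equations give f(k) = k*(k**2 + 12*k + 47)/180.
Get s_k = R·t_k = k*(k**2 + 12*k + 47)/(60*(k + 3)*(k + 4)*(k + 5)) with R(k) = B(k−1)f(k)/C(k) = k*(k + 6)*(k**2 + 12*k + 47)/180.
Check: Δs_k = 3/(k**4 + 18*k**3 + 119*k**2 + 342*k + 360). ✓
Telescoping: Σ = s_(12) − s_(2) = 67/4080 − (1/84) = 43/9520.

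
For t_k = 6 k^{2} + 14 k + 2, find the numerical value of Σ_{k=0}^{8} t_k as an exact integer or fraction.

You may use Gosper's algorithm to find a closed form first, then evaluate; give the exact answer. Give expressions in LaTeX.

Σ = 1746

The ratio is (3*k**2 + 13*k + 11)/(3*k**2 + 7*k + 1).
A = 1, B = 1, C = k**2 + 7*k/3 + 1/3.
f must satisfy (1)·f(k+1) − (1)·f(k) = k**2 + 7*k/3 + 1/3.
Degrees (0,0,2) ⇒ d ≤ 3.
Solving with deg f ≤ 3: f(k) = k*(k**2 + 2*k - 2)/3.
So s_k = (B(k−1)f/C)·t_k = (k*(k**2 + 2*k - 2)/(3*k**2 + 7*k + 1))·t_k = 2*k*(k**2 + 2*k - 2).
Verify: 6*k**2 + 14*k + 2 matches t_k.
Telescoping: Σ = s_(9) − s_(0) = 1746 − (0) = 1746.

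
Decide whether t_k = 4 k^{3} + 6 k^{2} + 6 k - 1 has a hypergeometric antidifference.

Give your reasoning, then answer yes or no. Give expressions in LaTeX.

Ratio r(k) = (4*k**3 + 18*k**2 + 30*k + 15)/(4*k**3 + 6*k**2 + 6*k - 1).
Factor: A=1; B=1; C=k**3 + 3*k**2/2 + 3*k/2 - 1/4.
f must satisfy (1)·f(k+1) − (1)·f(k) = k**3 + 3*k**2/2 + 3*k/2 - 1/4.
Bound: deg f ≤ 4.
A polynomial solution: f(k) = k*(k**3 + k - 3)/4.
Certificate R = B(k−1)f/C = k*(k**3 + k - 3)/(4*k**3 + 6*k**2 + 6*k - 1) gives s_k = k*(k**3 + k - 3).
s_(k+1) − s_k = 4*k**3 + 6*k**2 + 6*k - 1 = t_k.

Yes. s_k = k \left(k^{3} + k - 3\right).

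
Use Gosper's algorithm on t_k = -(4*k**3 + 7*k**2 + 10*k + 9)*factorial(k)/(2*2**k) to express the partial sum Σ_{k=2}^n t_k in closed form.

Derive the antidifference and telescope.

Step 1: r(k) = (4*k**4 + 23*k**3 + 55*k**2 + 66*k + 30)/(2*(4*k**3 + 7*k**2 + 10*k + 9)).
Gosper form: A/B · C(k+1)/C(k) with A=k/2 + 1/2, B=1, C=k**3 + 7*k**2/4 + 5*k/2 + 9/4.
Need (k/2 + 1/2)·f(k+1) − (1)·f(k) = k**3 + 7*k**2/4 + 5*k/2 + 9/4.
Bound: deg f ≤ 2.
Solve for f: f(k) = (4*k**2 + 3*k - 2)/2 (degree 2 ≤ 2).
Certificate R = B(k−1)f/C = 2*(4*k**2 + 3*k - 2)/(4*k**3 + 7*k**2 + 10*k + 9) gives s_k = -(4*k**2 + 3*k - 2)*factorial(k)/2**k.
Δs = -(4*k**3 + 7*k**2 + 10*k + 9)*factorial(k)/(2*2**k), as required.
Evaluate: s_(n+1) = -2**(-n - 1)*(4*n**2 + 11*n + 5)*factorial(n + 1); subtract s_(2) = -10 ⇒ S(n) = (20*2**n - 4*n**3*factorial(n) - 15*n**2*factorial(n) - 16*n*factorial(n) - 5*factorial(n))/(2*2**n).

S(n) = (20*2**n - 4*n**3*factorial(n) - 15*n**2*factorial(n) - 16*n*factorial(n) - 5*factorial(n))/(2*2**n)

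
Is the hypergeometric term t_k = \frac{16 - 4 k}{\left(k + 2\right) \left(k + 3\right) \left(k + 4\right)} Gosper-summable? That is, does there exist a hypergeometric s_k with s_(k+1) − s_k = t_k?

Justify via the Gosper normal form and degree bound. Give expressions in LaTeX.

The ratio is (k - 3)*(k + 2)/((k - 4)*(k + 5)).
Gosper form: A/B · C(k+1)/C(k) with A=k + 2, B=k + 5, C=k - 4.
Solve (k + 2)·f(k+1) − (k + 4)·f(k) = k - 4.
d = 2 from the (1,1,1) case.
A polynomial solution: f(k) = -k*(k + 11)/6.
Then R = B(k−1)f/C = -k*(k + 4)*(k + 11)/(6*(k - 4)), so s_k = R(k)·t_k = 2*k*(k + 11)/(3*(k + 2)*(k + 3)).
Δs = 4*(4 - k)/(k**3 + 9*k**2 + 26*k + 24), as required.

Yes. s_k = \frac{2 k \left(k + 11\right)}{3 \left(k + 2\right) \left(k + 3\right)}.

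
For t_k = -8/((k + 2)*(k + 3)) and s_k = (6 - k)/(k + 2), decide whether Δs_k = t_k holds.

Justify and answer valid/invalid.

s_(k+1) = (5 - k)/(k + 3)
s_(k+1) − s_k = -8/(k**2 + 5*k + 6)
(s_(k+1) − s_k) − t_k = 0

Valid: the claim telescopes to t_k.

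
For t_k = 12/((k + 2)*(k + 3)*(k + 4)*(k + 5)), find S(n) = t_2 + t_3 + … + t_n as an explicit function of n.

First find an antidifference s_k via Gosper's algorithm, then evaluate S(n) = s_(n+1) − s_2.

r(k) = (k + 2)/(k + 6) after simplifying.
So A=k + 2 and B=k + 6, with C=1.
Solve (k + 2)·f(k+1) − (k + 5)·f(k) = 1.
d = 3 from the (1,1,0) case.
Solve for f: f(k) = k*(k**2 + 9*k + 26)/72 (degree 3 ≤ 3).
Get s_k = R·t_k = k*(k**2 + 9*k + 26)/(6*(k + 2)*(k + 3)*(k + 4)) with R(k) = B(k−1)f(k)/C(k) = k*(k + 5)*(k**2 + 9*k + 26)/72.
Verify: 12/(k**4 + 14*k**3 + 71*k**2 + 154*k + 120) matches t_k.
Telescope: S(n) = s_(n+1) − s_(2) = (n**3 + 12*n**2 + 47*n + 36)/(6*(n**3 + 12*n**2 + 47*n + 60)) − (2/15) = (n**3 + 12*n**2 + 47*n - 60)/(30*(n**3 + 12*n**2 + 47*n + 60)).

S(n) = (n**3 + 12*n**2 + 47*n - 60)/(30*(n**3 + 12*n**2 + 47*n + 60))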